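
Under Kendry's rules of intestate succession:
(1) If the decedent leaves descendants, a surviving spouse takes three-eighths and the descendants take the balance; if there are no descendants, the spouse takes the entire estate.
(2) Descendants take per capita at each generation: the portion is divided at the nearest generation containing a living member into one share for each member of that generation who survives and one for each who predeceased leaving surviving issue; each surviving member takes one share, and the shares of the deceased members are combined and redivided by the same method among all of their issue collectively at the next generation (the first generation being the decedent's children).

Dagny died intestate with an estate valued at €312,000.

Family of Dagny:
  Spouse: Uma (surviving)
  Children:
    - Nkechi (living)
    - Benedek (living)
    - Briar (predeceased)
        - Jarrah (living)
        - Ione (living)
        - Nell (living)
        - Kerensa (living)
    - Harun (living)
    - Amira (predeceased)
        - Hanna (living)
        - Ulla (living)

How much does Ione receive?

Ione receives €13,000.

Uma takes three-eighths of €312,000 = €117,000. The remaining €195,000 passes to the descendants.
The descendants' portion (€195,000) is divided at the children's generation into 5 shares of €39,000. Nkechi, Benedek, and Harun each take €39,000. The 2 shares of the deceased (Briar and Amira) are combined into a pool of €78,000.
That pool (€78,000) is divided at the grandchildren's generation equally among Jarrah, Ione, Nell, Kerensa, Hanna, and Ulla: €13,000 each.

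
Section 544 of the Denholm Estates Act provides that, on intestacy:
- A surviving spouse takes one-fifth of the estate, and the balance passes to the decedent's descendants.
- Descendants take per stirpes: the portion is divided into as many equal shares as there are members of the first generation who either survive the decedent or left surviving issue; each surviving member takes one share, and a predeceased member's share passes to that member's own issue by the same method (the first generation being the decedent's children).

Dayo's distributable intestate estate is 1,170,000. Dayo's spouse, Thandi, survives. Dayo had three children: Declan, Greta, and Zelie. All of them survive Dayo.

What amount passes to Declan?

Thandi takes one-fifth of 1,170,000 = 234,000. The remaining 936,000 passes to the descendants.
The descendants' portion (936,000) is divided into 3 shares of 312,000: Declan, Greta, and Zelie each take 312,000.

Declan receives 312,000.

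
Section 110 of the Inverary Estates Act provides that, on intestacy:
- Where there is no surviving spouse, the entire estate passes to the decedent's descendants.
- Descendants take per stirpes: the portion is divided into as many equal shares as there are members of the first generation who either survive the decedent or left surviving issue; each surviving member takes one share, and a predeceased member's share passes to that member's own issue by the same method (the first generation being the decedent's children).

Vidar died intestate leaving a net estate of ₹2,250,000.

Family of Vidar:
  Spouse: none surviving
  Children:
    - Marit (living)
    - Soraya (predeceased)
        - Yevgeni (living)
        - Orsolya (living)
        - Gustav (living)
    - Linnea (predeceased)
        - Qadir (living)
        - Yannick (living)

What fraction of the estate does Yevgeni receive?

Yevgeni receives 1/9 of the estate.

The entire ₹2,250,000 passes to the descendants.
That amount (₹2,250,000) is divided into 3 shares of ₹750,000: Marit takes ₹750,000; Soraya's ₹750,000 share passes to Soraya's issue; Linnea's ₹750,000 share passes to Linnea's issue.
Soraya's share (₹750,000) is divided into 3 shares of ₹250,000: Yevgeni, Orsolya, and Gustav each take ₹250,000.
Linnea's share (₹750,000) is divided into 2 shares of ₹375,000: Qadir and Yannick each take ₹375,000.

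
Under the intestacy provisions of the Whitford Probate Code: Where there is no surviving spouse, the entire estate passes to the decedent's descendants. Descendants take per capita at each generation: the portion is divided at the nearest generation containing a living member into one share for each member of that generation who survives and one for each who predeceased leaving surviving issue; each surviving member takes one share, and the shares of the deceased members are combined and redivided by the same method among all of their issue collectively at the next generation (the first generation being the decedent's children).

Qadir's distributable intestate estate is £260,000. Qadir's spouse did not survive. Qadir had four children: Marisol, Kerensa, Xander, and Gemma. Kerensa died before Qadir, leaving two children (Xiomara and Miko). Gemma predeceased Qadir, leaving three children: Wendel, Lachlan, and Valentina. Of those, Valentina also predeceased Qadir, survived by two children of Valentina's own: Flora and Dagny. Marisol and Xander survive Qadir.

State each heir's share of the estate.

The entire £260,000 passes to the descendants.
That amount (£260,000) is divided at the children's generation into 4 shares of £65,000. Marisol and Xander each take £65,000. The 2 shares of the deceased (Kerensa and Gemma) are combined into a pool of £130,000.
That pool (£130,000) is divided at the grandchildren's generation into 5 shares of £26,000. Xiomara, Miko, Wendel, and Lachlan each take £26,000. The remaining share for the deceased Valentina (£26,000) is carried to the next generation.
That pool (£26,000) is divided at the great-grandchildren's generation equally among Flora and Dagny: £13,000 each.

Marisol: £65,000; Xiomara: £26,000; Miko: £26,000; Xander: £65,000; Wendel: £26,000; Lachlan: £26,000; Flora: £13,000; Dagny: £13,000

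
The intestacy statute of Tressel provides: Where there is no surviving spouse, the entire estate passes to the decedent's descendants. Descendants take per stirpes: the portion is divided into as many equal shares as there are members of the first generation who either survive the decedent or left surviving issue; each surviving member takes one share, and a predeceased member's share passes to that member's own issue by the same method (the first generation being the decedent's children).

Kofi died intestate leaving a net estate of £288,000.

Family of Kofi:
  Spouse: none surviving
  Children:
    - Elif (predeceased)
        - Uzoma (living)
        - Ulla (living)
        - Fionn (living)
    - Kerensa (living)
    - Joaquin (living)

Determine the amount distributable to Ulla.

The entire £288,000 passes to the descendants.
That amount (£288,000) is divided into 3 shares of £96,000: Kerensa and Joaquin each take £96,000; Elif's £96,000 share passes to Elif's issue.
Elif's share (£96,000) is divided into 3 shares of £32,000: Uzoma, Ulla, and Fionn each take £32,000.

Ulla receives £32,000.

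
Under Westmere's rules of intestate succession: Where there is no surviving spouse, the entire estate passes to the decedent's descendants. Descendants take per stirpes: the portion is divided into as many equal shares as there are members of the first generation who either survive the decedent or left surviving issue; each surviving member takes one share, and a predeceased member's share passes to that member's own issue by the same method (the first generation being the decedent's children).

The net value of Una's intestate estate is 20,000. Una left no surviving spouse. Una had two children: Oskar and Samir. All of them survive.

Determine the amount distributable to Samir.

Samir receives 10,000.

The entire 20,000 passes to the descendants.
That amount (20,000) is divided into 2 shares of 10,000: Oskar and Samir each take 10,000.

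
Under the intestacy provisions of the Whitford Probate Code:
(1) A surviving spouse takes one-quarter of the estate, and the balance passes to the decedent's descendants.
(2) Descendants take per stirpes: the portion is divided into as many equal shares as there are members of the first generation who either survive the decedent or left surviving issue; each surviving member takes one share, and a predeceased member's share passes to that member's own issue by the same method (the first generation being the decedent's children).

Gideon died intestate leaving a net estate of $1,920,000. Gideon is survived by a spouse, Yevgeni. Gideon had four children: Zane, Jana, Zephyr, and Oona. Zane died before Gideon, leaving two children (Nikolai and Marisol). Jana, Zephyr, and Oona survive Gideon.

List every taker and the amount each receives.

Yevgeni takes one-quarter of $1,920,000 = $480,000. The remaining $1,440,000 passes to the descendants.
The descendants' portion ($1,440,000) is divided into 4 shares of $360,000: Jana, Zephyr, and Oona each take $360,000; Zane's $360,000 share passes to Zane's issue.
Zane's share ($360,000) is divided into 2 shares of $180,000: Nikolai and Marisol each take $180,000.

Yevgeni: $480,000; Nikolai: $180,000; Marisol: $180,000; Jana: $360,000; Zephyr: $360,000; Oona: $360,000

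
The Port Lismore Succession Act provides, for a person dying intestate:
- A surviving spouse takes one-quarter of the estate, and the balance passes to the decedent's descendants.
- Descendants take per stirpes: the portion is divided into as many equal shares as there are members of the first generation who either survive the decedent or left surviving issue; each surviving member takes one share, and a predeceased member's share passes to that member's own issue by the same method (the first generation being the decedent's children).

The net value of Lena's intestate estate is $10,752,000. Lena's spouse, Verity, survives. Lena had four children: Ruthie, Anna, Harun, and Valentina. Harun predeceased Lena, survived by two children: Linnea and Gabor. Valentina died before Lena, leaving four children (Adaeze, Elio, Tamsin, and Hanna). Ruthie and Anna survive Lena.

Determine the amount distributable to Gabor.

Gabor receives $1,008,000.

Verity takes one-quarter of $10,752,000 = $2,688,000. The remaining $8,064,000 passes to the descendants.
The descendants' portion ($8,064,000) is divided into 4 shares of $2,016,000: Ruthie and Anna each take $2,016,000; Harun's $2,016,000 share passes to Harun's issue; Valentina's $2,016,000 share passes to Valentina's issue.
Harun's share ($2,016,000) is divided into 2 shares of $1,008,000: Linnea and Gabor each take $1,008,000.
Valentina's share ($2,016,000) is divided into 4 shares of $504,000: Adaeze, Elio, Tamsin, and Hanna each take $504,000.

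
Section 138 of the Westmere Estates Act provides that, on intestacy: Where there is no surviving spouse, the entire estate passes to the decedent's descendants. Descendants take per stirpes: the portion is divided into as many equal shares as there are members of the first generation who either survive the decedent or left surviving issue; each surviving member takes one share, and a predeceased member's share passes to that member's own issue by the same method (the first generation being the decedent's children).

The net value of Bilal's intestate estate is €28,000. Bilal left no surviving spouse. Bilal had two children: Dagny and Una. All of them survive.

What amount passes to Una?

The entire €28,000 passes to the descendants.
That amount (€28,000) is divided into 2 shares of €14,000: Dagny and Una each take €14,000.

Una receives €14,000.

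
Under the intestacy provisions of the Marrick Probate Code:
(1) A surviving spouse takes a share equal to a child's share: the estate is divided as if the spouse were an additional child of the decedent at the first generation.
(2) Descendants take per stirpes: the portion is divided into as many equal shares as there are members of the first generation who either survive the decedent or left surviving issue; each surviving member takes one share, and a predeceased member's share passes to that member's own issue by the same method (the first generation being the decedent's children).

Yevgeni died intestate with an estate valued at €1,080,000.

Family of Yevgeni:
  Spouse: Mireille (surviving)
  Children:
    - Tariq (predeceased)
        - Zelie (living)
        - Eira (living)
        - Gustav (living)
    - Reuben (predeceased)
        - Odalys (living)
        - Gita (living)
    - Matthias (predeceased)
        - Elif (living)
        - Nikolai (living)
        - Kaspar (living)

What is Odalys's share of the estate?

The spouse counts as an additional share at the children's level, so there are 4 primary shares of €270,000. Mireille takes one such share (€270,000).
The children's combined portion (€810,000) is divided into 3 shares of €270,000: Tariq's €270,000 share passes to Tariq's issue; Reuben's €270,000 share passes to Reuben's issue; Matthias's €270,000 share passes to Matthias's issue.
Tariq's share (€270,000) is divided into 3 shares of €90,000: Zelie, Eira, and Gustav each take €90,000.
Reuben's share (€270,000) is divided into 2 shares of €135,000: Odalys and Gita each take €135,000.
Matthias's share (€270,000) is divided into 3 shares of €90,000: Elif, Nikolai, and Kaspar each take €90,000.

Odalys receives €135,000.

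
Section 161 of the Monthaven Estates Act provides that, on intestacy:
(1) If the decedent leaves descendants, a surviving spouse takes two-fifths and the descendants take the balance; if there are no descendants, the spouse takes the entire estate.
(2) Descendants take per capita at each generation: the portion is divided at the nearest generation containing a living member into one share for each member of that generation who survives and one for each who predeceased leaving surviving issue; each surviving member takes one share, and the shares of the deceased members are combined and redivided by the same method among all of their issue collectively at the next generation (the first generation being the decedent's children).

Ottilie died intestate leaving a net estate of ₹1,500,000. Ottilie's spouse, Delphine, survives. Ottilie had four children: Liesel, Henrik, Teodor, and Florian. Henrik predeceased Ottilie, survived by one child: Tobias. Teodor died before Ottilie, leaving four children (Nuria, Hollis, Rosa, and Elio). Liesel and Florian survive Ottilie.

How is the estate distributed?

Delphine takes two-fifths of ₹1,500,000 = ₹600,000. The remaining ₹900,000 passes to the descendants.
The descendants' portion (₹900,000) is divided at the children's generation into 4 shares of ₹225,000. Liesel and Florian each take ₹225,000. The 2 shares of the deceased (Henrik and Teodor) are combined into a pool of ₹450,000.
That pool (₹450,000) is divided at the grandchildren's generation equally among Tobias, Nuria, Hollis, Rosa, and Elio: ₹90,000 each.

Delphine: ₹600,000; Liesel: ₹225,000; Tobias: ₹90,000; Nuria: ₹90,000; Hollis: ₹90,000; Rosa: ₹90,000; Elio: ₹90,000; Florian: ₹225,000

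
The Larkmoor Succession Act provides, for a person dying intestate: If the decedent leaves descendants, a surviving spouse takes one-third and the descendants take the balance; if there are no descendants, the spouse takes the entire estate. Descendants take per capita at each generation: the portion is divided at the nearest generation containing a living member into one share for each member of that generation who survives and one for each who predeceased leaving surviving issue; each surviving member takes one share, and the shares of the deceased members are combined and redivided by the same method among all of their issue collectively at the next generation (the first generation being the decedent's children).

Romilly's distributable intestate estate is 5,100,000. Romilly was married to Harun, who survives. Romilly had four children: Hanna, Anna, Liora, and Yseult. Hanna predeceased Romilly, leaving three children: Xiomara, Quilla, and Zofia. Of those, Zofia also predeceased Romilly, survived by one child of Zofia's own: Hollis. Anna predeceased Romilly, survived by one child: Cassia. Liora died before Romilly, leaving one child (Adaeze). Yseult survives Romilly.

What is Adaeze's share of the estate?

Adaeze receives 510,000.

Harun takes one-third of 5,100,000 = 1,700,000. The remaining 3,400,000 passes to the descendants.
The descendants' portion (3,400,000) is divided at the children's generation into 4 shares of 850,000. Yseult takes 850,000. The 3 shares of the deceased (Hanna, Anna, and Liora) are combined into a pool of 2,550,000.
That pool (2,550,000) is divided at the grandchildren's generation into 5 shares of 510,000. Xiomara, Quilla, Cassia, and Adaeze each take 510,000. The remaining share for the deceased Zofia (510,000) is carried to the next generation.
That pool (510,000) passes entirely to Hollis, the sole taker at the great-grandchildren's generation.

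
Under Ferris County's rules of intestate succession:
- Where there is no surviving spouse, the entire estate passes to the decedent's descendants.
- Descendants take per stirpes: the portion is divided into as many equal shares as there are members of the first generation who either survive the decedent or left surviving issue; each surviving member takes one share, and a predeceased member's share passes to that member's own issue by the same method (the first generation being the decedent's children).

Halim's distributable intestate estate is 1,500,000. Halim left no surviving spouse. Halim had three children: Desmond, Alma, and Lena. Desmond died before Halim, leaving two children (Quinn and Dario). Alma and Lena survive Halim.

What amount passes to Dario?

The entire 1,500,000 passes to the descendants.
That amount (1,500,000) is divided into 3 shares of 500,000: Alma and Lena each take 500,000; Desmond's 500,000 share passes to Desmond's issue.
Desmond's share (500,000) is divided into 2 shares of 250,000: Quinn and Dario each take 250,000.

Dario receives 250,000.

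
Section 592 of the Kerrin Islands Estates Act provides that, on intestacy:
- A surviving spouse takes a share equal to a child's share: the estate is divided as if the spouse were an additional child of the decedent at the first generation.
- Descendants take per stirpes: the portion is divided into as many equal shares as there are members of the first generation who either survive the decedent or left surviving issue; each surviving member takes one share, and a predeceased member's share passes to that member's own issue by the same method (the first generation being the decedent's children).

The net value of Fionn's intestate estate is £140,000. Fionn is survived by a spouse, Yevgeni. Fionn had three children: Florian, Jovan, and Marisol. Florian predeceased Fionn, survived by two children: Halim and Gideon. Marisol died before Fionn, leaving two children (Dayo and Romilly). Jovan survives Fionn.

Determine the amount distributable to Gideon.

The spouse counts as an additional share at the children's level, so there are 4 primary shares of £35,000. Yevgeni takes one such share (£35,000).
The children's combined portion (£105,000) is divided into 3 shares of £35,000: Jovan takes £35,000; Florian's £35,000 share passes to Florian's issue; Marisol's £35,000 share passes to Marisol's issue.
Florian's share (£35,000) is divided into 2 shares of £17,500: Halim and Gideon each take £17,500.
Marisol's share (£35,000) is divided into 2 shares of £17,500: Dayo and Romilly each take £17,500.

Gideon receives £17,500.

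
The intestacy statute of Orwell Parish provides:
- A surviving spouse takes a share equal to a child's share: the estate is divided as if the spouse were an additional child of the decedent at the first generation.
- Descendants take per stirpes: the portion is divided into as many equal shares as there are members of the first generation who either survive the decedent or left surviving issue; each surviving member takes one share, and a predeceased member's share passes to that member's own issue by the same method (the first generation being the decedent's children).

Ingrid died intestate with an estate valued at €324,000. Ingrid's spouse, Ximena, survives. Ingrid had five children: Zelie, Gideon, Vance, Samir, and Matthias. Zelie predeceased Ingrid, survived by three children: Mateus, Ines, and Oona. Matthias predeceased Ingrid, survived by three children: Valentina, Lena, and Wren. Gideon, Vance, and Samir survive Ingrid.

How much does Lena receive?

Lena receives €18,000.

The spouse counts as an additional share at the children's level, so there are 6 primary shares of €54,000. Ximena takes one such share (€54,000).
The children's combined portion (€270,000) is divided into 5 shares of €54,000: Gideon, Vance, and Samir each take €54,000; Zelie's €54,000 share passes to Zelie's issue; Matthias's €54,000 share passes to Matthias's issue.
Zelie's share (€54,000) is divided into 3 shares of €18,000: Mateus, Ines, and Oona each take €18,000.
Matthias's share (€54,000) is divided into 3 shares of €18,000: Valentina, Lena, and Wren each take €18,000.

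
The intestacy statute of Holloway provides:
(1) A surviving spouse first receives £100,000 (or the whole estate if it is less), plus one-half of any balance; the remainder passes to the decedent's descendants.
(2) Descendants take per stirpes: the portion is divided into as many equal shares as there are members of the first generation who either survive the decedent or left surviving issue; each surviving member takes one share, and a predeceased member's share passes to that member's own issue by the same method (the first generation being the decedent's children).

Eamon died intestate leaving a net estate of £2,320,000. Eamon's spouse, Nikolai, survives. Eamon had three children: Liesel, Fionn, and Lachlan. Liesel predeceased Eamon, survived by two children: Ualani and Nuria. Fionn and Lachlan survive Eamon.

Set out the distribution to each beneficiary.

Nikolai first takes £100,000, leaving a balance of £2,220,000. Nikolai then takes one-half of the balance (£1,110,000), for a total of £1,210,000. The remaining £1,110,000 passes to the descendants.
The descendants' portion (£1,110,000) is divided into 3 shares of £370,000: Fionn and Lachlan each take £370,000; Liesel's £370,000 share passes to Liesel's issue.
Liesel's share (£370,000) is divided into 2 shares of £185,000: Ualani and Nuria each take £185,000.

Nikolai: £1,210,000; Ualani: £185,000; Nuria: £185,000; Fionn: £370,000; Lachlan: £370,000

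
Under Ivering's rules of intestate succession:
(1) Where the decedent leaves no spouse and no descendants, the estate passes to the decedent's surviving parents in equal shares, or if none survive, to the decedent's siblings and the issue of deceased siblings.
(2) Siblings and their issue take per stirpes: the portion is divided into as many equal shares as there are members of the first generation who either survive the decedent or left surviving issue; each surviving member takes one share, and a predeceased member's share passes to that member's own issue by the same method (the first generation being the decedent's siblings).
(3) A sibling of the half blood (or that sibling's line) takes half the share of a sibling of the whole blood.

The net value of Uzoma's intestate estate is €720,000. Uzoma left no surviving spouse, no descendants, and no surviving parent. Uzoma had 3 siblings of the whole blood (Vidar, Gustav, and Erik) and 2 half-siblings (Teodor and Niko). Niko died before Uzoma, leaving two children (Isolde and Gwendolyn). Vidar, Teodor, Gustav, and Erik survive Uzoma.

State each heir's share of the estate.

Vidar: €180,000; Teodor: €90,000; Gustav: €180,000; Erik: €180,000; Isolde: €45,000; Gwendolyn: €45,000

The entire €720,000 passes to the siblings and their issue.
Counting each half-blood sibling's line as half a unit, there are 4 units in €720,000, so one unit is €180,000. Whole-blood lines (Vidar, Gustav, and Erik) take €180,000 each; half-blood lines (Teodor and Niko) take €90,000 each.
Niko's share (€90,000) is divided into 2 shares of €45,000: Isolde and Gwendolyn each take €45,000.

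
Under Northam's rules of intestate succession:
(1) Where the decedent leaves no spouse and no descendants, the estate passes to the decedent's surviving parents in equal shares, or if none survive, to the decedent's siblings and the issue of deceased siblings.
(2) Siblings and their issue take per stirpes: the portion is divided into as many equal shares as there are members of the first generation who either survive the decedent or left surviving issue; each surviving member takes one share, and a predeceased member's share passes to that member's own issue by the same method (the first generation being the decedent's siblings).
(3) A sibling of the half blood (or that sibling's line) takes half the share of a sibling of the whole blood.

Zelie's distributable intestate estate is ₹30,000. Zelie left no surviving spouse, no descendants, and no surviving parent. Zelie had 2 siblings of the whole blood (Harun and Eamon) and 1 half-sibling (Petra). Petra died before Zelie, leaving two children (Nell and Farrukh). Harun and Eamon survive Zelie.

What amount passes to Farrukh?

Farrukh receives ₹3,000.

The entire ₹30,000 passes to the siblings and their issue.
Counting each half-blood sibling's line as half a unit, there are 5/2 units in ₹30,000, so one unit is ₹12,000. Whole-blood lines (Harun and Eamon) take ₹12,000 each; half-blood lines (Petra) take ₹6,000 each.
Petra's share (₹6,000) is divided into 2 shares of ₹3,000: Nell and Farrukh each take ₹3,000.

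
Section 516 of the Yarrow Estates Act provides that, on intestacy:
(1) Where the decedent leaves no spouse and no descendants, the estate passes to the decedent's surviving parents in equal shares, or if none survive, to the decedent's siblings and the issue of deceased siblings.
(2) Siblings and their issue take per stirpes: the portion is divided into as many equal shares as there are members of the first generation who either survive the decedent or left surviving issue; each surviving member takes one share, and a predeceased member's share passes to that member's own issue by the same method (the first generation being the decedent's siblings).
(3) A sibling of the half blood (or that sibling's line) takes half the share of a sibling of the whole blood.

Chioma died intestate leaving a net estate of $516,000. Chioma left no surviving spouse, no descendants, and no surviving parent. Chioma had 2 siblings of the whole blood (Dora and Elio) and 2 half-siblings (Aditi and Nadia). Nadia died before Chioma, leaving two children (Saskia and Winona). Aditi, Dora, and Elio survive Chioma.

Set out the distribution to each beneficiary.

The entire $516,000 passes to the siblings and their issue.
Counting each half-blood sibling's line as half a unit, there are 3 units in $516,000, so one unit is $172,000. Whole-blood lines (Dora and Elio) take $172,000 each; half-blood lines (Aditi and Nadia) take $86,000 each.
Nadia's share ($86,000) is divided into 2 shares of $43,000: Saskia and Winona each take $43,000.

Aditi: $86,000; Dora: $172,000; Elio: $172,000; Saskia: $43,000; Winona: $43,000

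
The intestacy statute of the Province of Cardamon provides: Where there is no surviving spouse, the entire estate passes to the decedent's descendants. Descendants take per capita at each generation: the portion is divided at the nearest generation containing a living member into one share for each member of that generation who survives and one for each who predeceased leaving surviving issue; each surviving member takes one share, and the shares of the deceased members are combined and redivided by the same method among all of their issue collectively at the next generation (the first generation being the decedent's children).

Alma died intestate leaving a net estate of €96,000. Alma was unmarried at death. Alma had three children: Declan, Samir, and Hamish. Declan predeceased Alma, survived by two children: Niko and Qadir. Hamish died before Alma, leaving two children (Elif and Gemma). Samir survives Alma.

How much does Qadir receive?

Qadir receives €16,000.

The entire €96,000 passes to the descendants.
That amount (€96,000) is divided at the children's generation into 3 shares of €32,000. Samir takes €32,000. The 2 shares of the deceased (Declan and Hamish) are combined into a pool of €64,000.
That pool (€64,000) is divided at the grandchildren's generation equally among Niko, Qadir, Elif, and Gemma: €16,000 each.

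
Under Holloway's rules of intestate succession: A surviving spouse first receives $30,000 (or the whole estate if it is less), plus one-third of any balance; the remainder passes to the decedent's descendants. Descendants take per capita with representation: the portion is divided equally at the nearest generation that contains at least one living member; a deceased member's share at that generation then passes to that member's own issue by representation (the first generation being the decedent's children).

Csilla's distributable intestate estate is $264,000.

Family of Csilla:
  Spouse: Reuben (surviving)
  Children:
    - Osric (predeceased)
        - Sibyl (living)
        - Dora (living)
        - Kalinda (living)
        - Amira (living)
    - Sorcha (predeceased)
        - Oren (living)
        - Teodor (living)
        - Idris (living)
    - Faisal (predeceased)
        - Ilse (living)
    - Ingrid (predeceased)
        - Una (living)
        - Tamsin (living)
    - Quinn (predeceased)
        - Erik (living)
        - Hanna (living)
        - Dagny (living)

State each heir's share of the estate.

Reuben: $108,000; Sibyl: $12,000; Dora: $12,000; Kalinda: $12,000; Amira: $12,000; Oren: $12,000; Teodor: $12,000; Idris: $12,000; Ilse: $12,000; Una: $12,000; Tamsin: $12,000; Erik: $12,000; Hanna: $12,000; Dagny: $12,000

Reuben first takes $30,000, leaving a balance of $234,000. Reuben then takes one-third of the balance ($78,000), for a total of $108,000. The remaining $156,000 passes to the descendants.
No child survives, so the initial division is made at the grandchildren's generation.
The descendants' portion ($156,000) is divided into 13 shares of $12,000: Sibyl, Dora, Kalinda, Amira, Oren, Teodor, Idris, Ilse, Una, Tamsin, Erik, Hanna, and Dagny each take $12,000.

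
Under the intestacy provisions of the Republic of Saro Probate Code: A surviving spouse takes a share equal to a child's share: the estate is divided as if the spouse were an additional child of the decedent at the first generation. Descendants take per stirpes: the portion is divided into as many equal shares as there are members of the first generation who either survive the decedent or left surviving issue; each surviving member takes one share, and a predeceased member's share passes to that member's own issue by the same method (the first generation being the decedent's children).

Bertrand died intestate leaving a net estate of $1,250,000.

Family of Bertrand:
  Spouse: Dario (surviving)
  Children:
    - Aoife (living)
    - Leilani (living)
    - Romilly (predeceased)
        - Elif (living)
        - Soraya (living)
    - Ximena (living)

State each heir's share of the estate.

The spouse counts as an additional share at the children's level, so there are 5 primary shares of $250,000. Dario takes one such share ($250,000).
The children's combined portion ($1,000,000) is divided into 4 shares of $250,000: Aoife, Leilani, and Ximena each take $250,000; Romilly's $250,000 share passes to Romilly's issue.
Romilly's share ($250,000) is divided into 2 shares of $125,000: Elif and Soraya each take $125,000.

Dario: $250,000; Aoife: $250,000; Leilani: $250,000; Elif: $125,000; Soraya: $125,000; Ximena: $250,000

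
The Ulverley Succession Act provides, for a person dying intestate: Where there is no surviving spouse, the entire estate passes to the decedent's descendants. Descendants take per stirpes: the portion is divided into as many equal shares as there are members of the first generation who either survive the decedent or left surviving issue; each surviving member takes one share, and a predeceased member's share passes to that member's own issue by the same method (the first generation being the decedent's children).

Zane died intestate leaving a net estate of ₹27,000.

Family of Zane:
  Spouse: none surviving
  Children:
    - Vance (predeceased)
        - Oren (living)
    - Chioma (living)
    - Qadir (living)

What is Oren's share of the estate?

The entire ₹27,000 passes to the descendants.
That amount (₹27,000) is divided into 3 shares of ₹9,000: Chioma and Qadir each take ₹9,000; Vance's ₹9,000 share passes to Vance's issue.
Vance's share (₹9,000) passes entirely to Oren.

Oren receives ₹9,000.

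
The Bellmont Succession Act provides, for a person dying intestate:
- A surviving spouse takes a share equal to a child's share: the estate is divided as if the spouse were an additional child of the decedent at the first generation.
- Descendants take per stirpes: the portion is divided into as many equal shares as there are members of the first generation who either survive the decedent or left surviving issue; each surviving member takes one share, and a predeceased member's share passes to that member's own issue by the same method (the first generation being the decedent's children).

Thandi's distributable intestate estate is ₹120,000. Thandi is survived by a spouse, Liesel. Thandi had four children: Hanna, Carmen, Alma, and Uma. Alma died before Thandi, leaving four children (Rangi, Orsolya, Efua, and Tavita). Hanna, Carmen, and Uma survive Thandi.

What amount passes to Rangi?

Rangi receives ₹6,000.

The spouse counts as an additional share at the children's level, so there are 5 primary shares of ₹24,000. Liesel takes one such share (₹24,000).
The children's combined portion (₹96,000) is divided into 4 shares of ₹24,000: Hanna, Carmen, and Uma each take ₹24,000; Alma's ₹24,000 share passes to Alma's issue.
Alma's share (₹24,000) is divided into 4 shares of ₹6,000: Rangi, Orsolya, Efua, and Tavita each take ₹6,000.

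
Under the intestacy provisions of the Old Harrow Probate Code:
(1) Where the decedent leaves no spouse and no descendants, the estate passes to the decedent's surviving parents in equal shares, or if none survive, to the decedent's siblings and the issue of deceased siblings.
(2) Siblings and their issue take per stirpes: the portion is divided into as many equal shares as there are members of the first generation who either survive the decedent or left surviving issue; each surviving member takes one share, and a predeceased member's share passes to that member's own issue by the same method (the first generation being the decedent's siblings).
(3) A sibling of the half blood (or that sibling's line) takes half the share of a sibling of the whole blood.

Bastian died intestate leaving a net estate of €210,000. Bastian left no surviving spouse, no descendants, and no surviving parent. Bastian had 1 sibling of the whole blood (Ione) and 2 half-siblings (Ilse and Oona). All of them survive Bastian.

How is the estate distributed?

Ilse: €52,500; Oona: €52,500; Ione: €105,000

The entire €210,000 passes to the siblings and their issue.
Counting each half-blood sibling's line as half a unit, there are 2 units in €210,000, so one unit is €105,000. Whole-blood lines (Ione) take €105,000 each; half-blood lines (Ilse and Oona) take €52,500 each.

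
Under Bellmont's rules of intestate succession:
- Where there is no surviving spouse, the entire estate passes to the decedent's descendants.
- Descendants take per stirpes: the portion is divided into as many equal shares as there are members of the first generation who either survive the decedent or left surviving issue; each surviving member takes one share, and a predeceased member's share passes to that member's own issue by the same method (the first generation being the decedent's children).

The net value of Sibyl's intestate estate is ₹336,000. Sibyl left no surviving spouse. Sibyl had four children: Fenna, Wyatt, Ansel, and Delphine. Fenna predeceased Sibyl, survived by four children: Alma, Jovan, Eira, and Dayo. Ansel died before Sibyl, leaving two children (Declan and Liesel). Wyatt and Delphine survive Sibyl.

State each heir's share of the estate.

Alma: ₹21,000; Jovan: ₹21,000; Eira: ₹21,000; Dayo: ₹21,000; Wyatt: ₹84,000; Declan: ₹42,000; Liesel: ₹42,000; Delphine: ₹84,000

The entire ₹336,000 passes to the descendants.
That amount (₹336,000) is divided into 4 shares of ₹84,000: Wyatt and Delphine each take ₹84,000; Fenna's ₹84,000 share passes to Fenna's issue; Ansel's ₹84,000 share passes to Ansel's issue.
Fenna's share (₹84,000) is divided into 4 shares of ₹21,000: Alma, Jovan, Eira, and Dayo each take ₹21,000.
Ansel's share (₹84,000) is divided into 2 shares of ₹42,000: Declan and Liesel each take ₹42,000.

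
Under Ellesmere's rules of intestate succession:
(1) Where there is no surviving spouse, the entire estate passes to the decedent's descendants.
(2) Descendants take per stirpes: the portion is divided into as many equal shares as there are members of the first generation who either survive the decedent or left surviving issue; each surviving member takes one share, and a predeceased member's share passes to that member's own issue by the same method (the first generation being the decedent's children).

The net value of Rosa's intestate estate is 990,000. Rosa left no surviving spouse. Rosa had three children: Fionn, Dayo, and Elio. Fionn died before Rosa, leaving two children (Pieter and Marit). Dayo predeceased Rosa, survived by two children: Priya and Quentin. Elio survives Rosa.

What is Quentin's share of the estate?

The entire 990,000 passes to the descendants.
That amount (990,000) is divided into 3 shares of 330,000: Elio takes 330,000; Fionn's 330,000 share passes to Fionn's issue; Dayo's 330,000 share passes to Dayo's issue.
Fionn's share (330,000) is divided into 2 shares of 165,000: Pieter and Marit each take 165,000.
Dayo's share (330,000) is divided into 2 shares of 165,000: Priya and Quentin each take 165,000.

Quentin receives 165,000.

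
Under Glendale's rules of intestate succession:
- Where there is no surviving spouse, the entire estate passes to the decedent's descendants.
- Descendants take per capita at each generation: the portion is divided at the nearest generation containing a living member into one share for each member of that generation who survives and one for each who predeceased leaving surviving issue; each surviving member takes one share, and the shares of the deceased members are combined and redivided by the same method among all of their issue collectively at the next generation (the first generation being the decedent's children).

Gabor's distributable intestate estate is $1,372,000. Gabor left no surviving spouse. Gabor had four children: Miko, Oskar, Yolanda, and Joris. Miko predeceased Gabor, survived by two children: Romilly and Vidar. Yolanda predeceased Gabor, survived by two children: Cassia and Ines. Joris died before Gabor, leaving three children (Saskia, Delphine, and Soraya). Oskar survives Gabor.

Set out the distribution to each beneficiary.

The entire $1,372,000 passes to the descendants.
That amount ($1,372,000) is divided at the children's generation into 4 shares of $343,000. Oskar takes $343,000. The 3 shares of the deceased (Miko, Yolanda, and Joris) are combined into a pool of $1,029,000.
That pool ($1,029,000) is divided at the grandchildren's generation equally among Romilly, Vidar, Cassia, Ines, Saskia, Delphine, and Soraya: $147,000 each.

Romilly: $147,000; Vidar: $147,000; Oskar: $343,000; Cassia: $147,000; Ines: $147,000; Saskia: $147,000; Delphine: $147,000; Soraya: $147,000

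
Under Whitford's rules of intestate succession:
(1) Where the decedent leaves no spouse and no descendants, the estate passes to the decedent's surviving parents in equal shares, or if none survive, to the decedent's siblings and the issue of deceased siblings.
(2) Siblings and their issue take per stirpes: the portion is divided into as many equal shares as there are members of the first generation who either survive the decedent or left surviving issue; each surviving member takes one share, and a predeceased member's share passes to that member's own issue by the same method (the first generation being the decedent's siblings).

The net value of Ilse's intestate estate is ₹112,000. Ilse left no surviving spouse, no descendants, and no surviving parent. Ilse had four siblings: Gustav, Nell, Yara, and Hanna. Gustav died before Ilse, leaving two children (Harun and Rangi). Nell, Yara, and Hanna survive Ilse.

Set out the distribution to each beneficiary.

The entire ₹112,000 passes to the siblings and their issue.
That amount (₹112,000) is divided into 4 shares of ₹28,000: Nell, Yara, and Hanna each take ₹28,000; Gustav's ₹28,000 share passes to Gustav's issue.
Gustav's share (₹28,000) is divided into 2 shares of ₹14,000: Harun and Rangi each take ₹14,000.

Harun: ₹14,000; Rangi: ₹14,000; Nell: ₹28,000; Yara: ₹28,000; Hanna: ₹28,000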